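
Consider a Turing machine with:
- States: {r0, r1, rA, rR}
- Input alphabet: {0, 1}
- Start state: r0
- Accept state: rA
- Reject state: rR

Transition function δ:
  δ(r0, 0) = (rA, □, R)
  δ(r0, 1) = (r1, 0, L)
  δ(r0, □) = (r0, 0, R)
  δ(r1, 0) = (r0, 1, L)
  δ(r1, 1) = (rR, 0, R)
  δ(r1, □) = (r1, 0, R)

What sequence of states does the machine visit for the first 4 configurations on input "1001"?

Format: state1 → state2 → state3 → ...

Execution trace:
Initial: [r0]1001
Step 1: δ(r0, 1) = (r1, 0, L) → [r1]□0001
Step 2: δ(r1, □) = (r1, 0, R) → 0[r1]0001
Step 3: δ(r1, 0) = (r0, 1, L) → [r0]01001

State sequence: r0 → r1 → r1 → r0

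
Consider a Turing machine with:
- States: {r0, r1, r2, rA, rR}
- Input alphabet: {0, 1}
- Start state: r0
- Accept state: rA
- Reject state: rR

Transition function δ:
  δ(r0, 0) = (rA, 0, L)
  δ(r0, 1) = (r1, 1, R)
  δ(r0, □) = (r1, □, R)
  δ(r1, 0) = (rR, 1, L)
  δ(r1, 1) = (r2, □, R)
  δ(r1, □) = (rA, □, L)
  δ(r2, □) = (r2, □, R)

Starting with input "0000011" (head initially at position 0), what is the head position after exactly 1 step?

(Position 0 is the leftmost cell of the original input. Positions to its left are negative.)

Execution trace (head position shown):
Step 0: [r0]0000011  (head at position 0)
Step 1: move left → [rA]□0000011  (head at position -1)

After 1 step, the head is at position -1.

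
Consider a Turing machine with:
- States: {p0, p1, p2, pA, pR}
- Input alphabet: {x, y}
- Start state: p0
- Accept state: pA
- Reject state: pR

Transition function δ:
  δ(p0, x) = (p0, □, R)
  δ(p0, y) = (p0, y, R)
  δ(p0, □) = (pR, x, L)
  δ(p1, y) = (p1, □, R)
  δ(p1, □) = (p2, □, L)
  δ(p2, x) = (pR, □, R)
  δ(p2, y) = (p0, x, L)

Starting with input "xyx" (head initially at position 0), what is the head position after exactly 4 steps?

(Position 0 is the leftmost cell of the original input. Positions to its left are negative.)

Execution trace (head position shown):
Step 0: [p0]xyx  (head at position 0)
Step 1: move right → □[p0]yx  (head at position 1)
Step 2: move right → □y[p0]x  (head at position 2)
Step 3: move right → □y□[p0]□  (head at position 3)
Step 4: move left → □y[pR]□x  (head at position 2)

After 4 steps, the head is at position 2.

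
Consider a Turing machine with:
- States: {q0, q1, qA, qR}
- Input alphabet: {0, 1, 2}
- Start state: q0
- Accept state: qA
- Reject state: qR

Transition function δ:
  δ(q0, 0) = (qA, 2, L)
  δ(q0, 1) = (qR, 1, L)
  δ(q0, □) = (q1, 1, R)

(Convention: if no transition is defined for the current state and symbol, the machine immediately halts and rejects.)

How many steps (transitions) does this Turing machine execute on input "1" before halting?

Execution trace:
Initial: [q0]1
Step 1: δ(q0, 1) = (qR, 1, L) → [qR]□1

The machine reaches the reject state qR and halts.

The machine executed 1 step before halting.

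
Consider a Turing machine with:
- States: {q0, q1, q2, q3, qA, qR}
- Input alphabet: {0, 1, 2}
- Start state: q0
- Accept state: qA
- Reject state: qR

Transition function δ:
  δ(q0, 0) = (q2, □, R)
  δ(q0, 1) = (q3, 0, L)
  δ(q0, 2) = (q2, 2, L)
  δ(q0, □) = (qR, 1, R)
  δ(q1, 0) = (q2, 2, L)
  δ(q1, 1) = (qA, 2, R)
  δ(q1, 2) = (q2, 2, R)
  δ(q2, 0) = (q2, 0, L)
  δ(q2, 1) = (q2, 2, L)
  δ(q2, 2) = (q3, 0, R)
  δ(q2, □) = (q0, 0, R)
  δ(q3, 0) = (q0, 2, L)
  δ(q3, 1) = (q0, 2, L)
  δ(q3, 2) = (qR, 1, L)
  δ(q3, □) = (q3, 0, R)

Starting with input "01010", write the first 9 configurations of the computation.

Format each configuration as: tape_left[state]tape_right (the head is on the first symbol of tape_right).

Transitions applied:
Step 1: δ(q0, 0) = (q2, □, R)
Step 2: δ(q2, 1) = (q2, 2, L)
Step 3: δ(q2, □) = (q0, 0, R)
Step 4: δ(q0, 2) = (q2, 2, L)
Step 5: δ(q2, 0) = (q2, 0, L)
Step 6: δ(q2, □) = (q0, 0, R)
Step 7: δ(q0, 0) = (q2, □, R)
Step 8: δ(q2, 2) = (q3, 0, R)

The first 9 configurations are:
[q0]01010 ⊢ □[q2]1010 ⊢ [q2]□2010 ⊢ 0[q0]2010 ⊢ [q2]02010 ⊢ [q2]□02010 ⊢ 0[q0]02010 ⊢ 0□[q2]2010 ⊢ 0□0[q3]010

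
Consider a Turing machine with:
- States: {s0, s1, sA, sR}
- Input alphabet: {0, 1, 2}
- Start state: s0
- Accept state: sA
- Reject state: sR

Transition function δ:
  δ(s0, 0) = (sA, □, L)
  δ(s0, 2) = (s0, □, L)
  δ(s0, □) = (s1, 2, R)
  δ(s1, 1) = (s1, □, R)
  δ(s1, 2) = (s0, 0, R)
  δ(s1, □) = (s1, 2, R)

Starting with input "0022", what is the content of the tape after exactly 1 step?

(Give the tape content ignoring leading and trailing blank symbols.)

Execution trace:
Initial: [s0]0022
Step 1: δ(s0, 0) = (sA, □, L) → [sA]□□022

The machine reaches the accept state sA and halts.

After 1 step, the tape (ignoring leading/trailing blanks) is: 022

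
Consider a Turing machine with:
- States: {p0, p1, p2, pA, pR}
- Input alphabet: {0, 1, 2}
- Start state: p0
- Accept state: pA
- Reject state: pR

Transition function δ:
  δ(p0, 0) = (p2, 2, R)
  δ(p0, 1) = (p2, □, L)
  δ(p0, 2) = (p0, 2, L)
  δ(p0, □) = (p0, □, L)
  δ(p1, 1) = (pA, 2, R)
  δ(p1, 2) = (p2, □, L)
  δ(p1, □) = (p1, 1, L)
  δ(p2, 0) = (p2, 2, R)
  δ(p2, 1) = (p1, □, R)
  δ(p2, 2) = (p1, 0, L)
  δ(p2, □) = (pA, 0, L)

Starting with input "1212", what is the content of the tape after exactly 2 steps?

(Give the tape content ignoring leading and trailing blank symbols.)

Execution trace:
Initial: [p0]1212
Step 1: δ(p0, 1) = (p2, □, L) → [p2]□□212
Step 2: δ(p2, □) = (pA, 0, L) → [pA]□0□212

The machine reaches the accept state pA and halts.

After 2 steps, the tape (ignoring leading/trailing blanks) is: 0□212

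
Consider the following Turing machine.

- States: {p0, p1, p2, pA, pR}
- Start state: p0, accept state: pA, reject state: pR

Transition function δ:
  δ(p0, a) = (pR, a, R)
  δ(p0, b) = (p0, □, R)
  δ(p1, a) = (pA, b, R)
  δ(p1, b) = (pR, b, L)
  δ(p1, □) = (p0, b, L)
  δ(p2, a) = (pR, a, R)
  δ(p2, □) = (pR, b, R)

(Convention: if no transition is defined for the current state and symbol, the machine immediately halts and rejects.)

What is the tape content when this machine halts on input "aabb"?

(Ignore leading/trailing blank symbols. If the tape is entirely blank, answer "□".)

Execution trace:
Initial: [p0]aabb
Step 1: δ(p0, a) = (pR, a, R) → a[pR]abb

The machine reaches the reject state pR and halts.

Final tape (ignoring leading/trailing blanks): aabb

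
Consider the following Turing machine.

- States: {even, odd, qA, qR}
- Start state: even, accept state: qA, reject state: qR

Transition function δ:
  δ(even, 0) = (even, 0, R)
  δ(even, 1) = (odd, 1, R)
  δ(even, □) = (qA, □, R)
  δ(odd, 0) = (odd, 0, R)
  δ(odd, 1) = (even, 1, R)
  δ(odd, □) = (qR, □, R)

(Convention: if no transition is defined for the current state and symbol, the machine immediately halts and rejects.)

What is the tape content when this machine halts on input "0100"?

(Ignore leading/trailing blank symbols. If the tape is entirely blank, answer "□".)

Execution trace:
Initial: [even]0100
Step 1: δ(even, 0) = (even, 0, R) → 0[even]100
Step 2: δ(even, 1) = (odd, 1, R) → 01[odd]00
Step 3: δ(odd, 0) = (odd, 0, R) → 010[odd]0
Step 4: δ(odd, 0) = (odd, 0, R) → 0100[odd]□
Step 5: δ(odd, □) = (qR, □, R) → 0100□[qR]□

The machine reaches the reject state qR and halts.

Final tape (ignoring leading/trailing blanks): 0100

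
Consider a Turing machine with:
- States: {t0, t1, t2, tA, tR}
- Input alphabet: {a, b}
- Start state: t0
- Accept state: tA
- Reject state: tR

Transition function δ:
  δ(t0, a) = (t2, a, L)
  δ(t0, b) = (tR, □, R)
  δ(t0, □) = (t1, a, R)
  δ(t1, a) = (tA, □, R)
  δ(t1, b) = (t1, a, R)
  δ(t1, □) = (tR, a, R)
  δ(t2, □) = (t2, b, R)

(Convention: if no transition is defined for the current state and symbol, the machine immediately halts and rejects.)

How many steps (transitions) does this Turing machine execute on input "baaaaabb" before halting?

Execution trace:
Initial: [t0]baaaaabb
Step 1: δ(t0, b) = (tR, □, R) → □[tR]aaaaabb

The machine reaches the reject state tR and halts.

The machine executed 1 step before halting.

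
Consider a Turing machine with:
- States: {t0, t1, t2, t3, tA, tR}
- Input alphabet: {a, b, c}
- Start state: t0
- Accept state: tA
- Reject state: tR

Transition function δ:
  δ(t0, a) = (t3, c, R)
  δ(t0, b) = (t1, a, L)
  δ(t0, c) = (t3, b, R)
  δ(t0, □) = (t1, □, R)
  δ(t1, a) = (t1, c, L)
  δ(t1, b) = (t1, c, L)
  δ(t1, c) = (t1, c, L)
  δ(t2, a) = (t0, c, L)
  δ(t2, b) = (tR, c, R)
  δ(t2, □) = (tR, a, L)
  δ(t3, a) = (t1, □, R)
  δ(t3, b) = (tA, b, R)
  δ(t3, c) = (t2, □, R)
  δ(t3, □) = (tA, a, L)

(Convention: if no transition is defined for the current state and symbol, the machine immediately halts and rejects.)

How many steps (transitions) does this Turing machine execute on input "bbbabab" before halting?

Execution trace:
Initial: [t0]bbbabab
Step 1: δ(t0, b) = (t1, a, L) → [t1]□abbabab

No transition is defined for δ(t1, □). By convention the machine halts and rejects.

The machine executed 1 step before halting.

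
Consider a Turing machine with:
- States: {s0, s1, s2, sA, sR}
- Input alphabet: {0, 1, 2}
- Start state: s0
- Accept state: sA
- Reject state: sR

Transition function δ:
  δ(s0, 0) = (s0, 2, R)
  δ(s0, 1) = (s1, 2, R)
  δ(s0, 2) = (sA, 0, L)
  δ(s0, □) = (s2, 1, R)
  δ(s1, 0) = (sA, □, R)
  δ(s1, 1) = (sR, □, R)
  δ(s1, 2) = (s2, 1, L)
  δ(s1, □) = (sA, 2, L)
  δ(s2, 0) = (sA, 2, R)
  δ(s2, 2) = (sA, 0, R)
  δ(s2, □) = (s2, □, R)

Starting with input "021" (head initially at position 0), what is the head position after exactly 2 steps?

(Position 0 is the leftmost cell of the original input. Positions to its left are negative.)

Execution trace (head position shown):
Step 0: [s0]021  (head at position 0)
Step 1: move right → 2[s0]21  (head at position 1)
Step 2: move left → [sA]201  (head at position 0)

After 2 steps, the head is at position 0.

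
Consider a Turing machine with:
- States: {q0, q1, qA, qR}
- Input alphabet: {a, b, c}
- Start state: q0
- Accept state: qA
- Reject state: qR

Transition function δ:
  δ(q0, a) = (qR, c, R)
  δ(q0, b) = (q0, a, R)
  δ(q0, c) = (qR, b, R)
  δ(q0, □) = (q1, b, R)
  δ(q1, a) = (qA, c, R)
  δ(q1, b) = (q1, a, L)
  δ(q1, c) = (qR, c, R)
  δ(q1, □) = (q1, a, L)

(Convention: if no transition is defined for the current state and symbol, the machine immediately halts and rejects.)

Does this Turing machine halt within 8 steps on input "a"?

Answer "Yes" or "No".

Execution trace:
Initial: [q0]a
Step 1: δ(q0, a) = (qR, c, R) → c[qR]□

The machine reaches the reject state qR and halts.
The machine halted after 1 step (within the 8-step bound).

Answer: Yes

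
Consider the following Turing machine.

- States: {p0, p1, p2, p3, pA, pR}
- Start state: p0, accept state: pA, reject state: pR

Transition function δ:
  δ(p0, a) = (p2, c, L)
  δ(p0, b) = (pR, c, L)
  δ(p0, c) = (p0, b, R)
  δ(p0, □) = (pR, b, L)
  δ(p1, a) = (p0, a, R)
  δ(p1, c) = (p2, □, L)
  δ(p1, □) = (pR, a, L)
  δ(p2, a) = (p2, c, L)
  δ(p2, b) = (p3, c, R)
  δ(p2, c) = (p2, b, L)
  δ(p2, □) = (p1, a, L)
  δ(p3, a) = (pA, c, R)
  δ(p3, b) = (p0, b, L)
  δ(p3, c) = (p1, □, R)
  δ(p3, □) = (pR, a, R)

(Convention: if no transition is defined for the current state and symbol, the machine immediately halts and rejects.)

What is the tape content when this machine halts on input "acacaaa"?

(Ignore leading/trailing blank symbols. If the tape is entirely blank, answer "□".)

Execution trace:
Initial: [p0]acacaaa
Step 1: δ(p0, a) = (p2, c, L) → [p2]□ccacaaa
Step 2: δ(p2, □) = (p1, a, L) → [p1]□accacaaa
Step 3: δ(p1, □) = (pR, a, L) → [pR]□aaccacaaa

The machine reaches the reject state pR and halts.

Final tape (ignoring leading/trailing blanks): aaccacaaa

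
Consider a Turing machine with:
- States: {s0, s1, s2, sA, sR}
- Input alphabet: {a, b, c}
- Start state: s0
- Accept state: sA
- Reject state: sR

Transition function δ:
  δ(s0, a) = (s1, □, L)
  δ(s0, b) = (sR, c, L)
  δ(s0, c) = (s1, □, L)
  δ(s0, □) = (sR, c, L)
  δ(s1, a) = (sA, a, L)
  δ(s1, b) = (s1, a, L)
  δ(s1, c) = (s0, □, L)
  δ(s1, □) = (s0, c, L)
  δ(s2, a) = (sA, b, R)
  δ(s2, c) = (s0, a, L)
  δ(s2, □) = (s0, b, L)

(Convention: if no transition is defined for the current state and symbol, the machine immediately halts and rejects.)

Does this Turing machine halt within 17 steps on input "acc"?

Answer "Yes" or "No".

Execution trace:
Initial: [s0]acc
Step 1: δ(s0, a) = (s1, □, L) → [s1]□□cc
Step 2: δ(s1, □) = (s0, c, L) → [s0]□c□cc
Step 3: δ(s0, □) = (sR, c, L) → [sR]□cc□cc

The machine reaches the reject state sR and halts.
The machine halted after 3 steps (within the 17-step bound).

Answer: Yes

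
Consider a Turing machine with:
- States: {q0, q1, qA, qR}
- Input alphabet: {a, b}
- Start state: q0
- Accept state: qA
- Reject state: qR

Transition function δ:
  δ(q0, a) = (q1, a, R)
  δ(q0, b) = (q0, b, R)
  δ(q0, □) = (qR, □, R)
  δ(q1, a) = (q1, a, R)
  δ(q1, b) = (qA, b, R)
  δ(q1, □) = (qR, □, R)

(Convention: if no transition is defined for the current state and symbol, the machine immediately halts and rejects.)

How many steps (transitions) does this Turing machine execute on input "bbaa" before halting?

Execution trace:
Initial: [q0]bbaa
Step 1: δ(q0, b) = (q0, b, R) → b[q0]baa
Step 2: δ(q0, b) = (q0, b, R) → bb[q0]aa
Step 3: δ(q0, a) = (q1, a, R) → bba[q1]a
Step 4: δ(q1, a) = (q1, a, R) → bbaa[q1]□
Step 5: δ(q1, □) = (qR, □, R) → bbaa□[qR]□

The machine reaches the reject state qR and halts.

The machine executed 5 steps before halting.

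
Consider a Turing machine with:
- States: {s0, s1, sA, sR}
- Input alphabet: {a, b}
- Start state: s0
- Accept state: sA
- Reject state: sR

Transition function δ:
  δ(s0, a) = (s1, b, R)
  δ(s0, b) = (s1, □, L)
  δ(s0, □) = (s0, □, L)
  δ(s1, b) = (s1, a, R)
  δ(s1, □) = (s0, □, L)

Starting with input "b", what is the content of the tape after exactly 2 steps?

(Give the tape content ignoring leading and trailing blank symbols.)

Execution trace:
Initial: [s0]b
Step 1: δ(s0, b) = (s1, □, L) → [s1]□□
Step 2: δ(s1, □) = (s0, □, L) → [s0]□□□

After 2 steps, the tape (ignoring leading/trailing blanks) is: □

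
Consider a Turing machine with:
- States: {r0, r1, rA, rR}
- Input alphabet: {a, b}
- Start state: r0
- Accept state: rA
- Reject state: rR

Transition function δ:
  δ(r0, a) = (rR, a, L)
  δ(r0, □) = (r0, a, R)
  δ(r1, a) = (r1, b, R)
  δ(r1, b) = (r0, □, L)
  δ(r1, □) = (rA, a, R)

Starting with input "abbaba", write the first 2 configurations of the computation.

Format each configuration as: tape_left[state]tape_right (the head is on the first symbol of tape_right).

Transitions applied:
Step 1: δ(r0, a) = (rR, a, L)

The first 2 configurations are:
[r0]abbaba ⊢ [rR]□abbaba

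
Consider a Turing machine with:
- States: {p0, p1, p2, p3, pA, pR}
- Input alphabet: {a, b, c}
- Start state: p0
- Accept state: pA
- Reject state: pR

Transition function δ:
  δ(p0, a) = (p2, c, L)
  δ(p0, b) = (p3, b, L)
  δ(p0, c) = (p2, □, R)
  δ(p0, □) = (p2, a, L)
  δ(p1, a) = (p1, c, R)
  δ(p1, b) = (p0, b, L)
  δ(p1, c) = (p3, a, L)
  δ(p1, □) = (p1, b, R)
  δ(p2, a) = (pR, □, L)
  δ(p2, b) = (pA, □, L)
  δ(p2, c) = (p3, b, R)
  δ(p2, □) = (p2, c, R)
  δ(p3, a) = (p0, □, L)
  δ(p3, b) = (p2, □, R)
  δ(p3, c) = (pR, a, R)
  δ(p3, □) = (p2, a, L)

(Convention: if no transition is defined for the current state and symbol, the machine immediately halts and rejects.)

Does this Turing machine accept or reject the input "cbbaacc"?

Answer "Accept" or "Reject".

Execution trace:
Initial: [p0]cbbaacc
Step 1: δ(p0, c) = (p2, □, R) → □[p2]bbaacc
Step 2: δ(p2, b) = (pA, □, L) → [pA]□□baacc

The machine reaches the accept state pA and halts.

Answer: Accept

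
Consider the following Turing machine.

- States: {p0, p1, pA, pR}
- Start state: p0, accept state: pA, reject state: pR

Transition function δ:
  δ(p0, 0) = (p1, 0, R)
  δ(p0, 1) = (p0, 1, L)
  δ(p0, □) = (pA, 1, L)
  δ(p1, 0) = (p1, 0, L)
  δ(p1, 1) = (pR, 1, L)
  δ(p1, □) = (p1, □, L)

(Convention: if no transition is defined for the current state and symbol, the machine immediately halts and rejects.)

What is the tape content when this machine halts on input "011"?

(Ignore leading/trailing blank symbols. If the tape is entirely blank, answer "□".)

Execution trace:
Initial: [p0]011
Step 1: δ(p0, 0) = (p1, 0, R) → 0[p1]11
Step 2: δ(p1, 1) = (pR, 1, L) → [pR]011

The machine reaches the reject state pR and halts.

Final tape (ignoring leading/trailing blanks): 011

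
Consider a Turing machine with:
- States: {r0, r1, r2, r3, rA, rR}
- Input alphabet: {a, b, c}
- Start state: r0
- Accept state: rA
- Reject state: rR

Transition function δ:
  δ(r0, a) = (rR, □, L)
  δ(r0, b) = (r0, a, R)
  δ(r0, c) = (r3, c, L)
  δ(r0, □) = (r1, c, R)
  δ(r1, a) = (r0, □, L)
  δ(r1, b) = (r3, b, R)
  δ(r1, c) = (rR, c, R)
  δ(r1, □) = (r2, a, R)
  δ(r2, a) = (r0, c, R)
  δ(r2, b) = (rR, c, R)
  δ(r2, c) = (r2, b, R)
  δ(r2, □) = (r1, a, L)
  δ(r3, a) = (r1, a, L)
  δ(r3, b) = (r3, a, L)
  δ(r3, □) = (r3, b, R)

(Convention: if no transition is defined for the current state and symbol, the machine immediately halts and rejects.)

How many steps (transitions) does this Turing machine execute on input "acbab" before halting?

Execution trace:
Initial: [r0]acbab
Step 1: δ(r0, a) = (rR, □, L) → [rR]□□cbab

The machine reaches the reject state rR and halts.

The machine executed 1 step before halting.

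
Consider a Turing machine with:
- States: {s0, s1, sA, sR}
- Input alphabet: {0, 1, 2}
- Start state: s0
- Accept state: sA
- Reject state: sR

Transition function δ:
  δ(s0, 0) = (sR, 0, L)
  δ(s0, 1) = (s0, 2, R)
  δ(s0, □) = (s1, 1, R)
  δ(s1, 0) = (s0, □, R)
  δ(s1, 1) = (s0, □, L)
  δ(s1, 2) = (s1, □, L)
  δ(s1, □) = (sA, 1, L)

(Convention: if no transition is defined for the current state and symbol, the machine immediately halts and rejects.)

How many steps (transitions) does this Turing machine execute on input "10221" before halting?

Execution trace:
Initial: [s0]10221
Step 1: δ(s0, 1) = (s0, 2, R) → 2[s0]0221
Step 2: δ(s0, 0) = (sR, 0, L) → [sR]20221

The machine reaches the reject state sR and halts.

The machine executed 2 steps before halting.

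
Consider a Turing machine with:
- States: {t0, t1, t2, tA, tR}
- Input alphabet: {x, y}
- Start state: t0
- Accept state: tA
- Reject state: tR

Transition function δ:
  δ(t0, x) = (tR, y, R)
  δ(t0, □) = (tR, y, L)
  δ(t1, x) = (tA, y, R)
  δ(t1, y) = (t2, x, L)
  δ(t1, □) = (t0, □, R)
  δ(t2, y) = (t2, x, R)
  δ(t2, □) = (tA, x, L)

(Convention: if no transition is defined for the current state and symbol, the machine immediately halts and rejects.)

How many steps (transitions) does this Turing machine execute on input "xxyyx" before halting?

Execution trace:
Initial: [t0]xxyyx
Step 1: δ(t0, x) = (tR, y, R) → y[tR]xyyx

The machine reaches the reject state tR and halts.

The machine executed 1 step before halting.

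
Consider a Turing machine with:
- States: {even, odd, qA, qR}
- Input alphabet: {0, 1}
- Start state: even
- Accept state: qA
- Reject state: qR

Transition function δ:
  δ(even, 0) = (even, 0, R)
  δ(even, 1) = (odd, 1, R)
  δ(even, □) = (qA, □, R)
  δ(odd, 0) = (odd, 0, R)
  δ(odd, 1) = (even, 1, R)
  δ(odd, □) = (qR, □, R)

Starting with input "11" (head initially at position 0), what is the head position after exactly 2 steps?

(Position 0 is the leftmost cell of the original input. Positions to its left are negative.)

Execution trace (head position shown):
Step 0: [even]11  (head at position 0)
Step 1: move right → 1[odd]1  (head at position 1)
Step 2: move right → 11[even]□  (head at position 2)

After 2 steps, the head is at position 2.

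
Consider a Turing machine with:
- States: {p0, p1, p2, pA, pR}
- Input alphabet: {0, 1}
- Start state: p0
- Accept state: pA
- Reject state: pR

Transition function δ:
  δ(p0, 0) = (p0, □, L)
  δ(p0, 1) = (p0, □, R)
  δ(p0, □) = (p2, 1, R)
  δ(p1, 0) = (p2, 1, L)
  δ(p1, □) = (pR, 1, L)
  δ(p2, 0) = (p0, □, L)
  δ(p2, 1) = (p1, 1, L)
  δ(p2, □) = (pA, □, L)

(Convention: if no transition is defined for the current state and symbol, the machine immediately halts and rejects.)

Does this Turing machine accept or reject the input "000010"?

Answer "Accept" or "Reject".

Execution trace:
Initial: [p0]000010
Step 1: δ(p0, 0) = (p0, □, L) → [p0]□□00010
Step 2: δ(p0, □) = (p2, 1, R) → 1[p2]□00010
Step 3: δ(p2, □) = (pA, □, L) → [pA]1□00010

The machine reaches the accept state pA and halts.

Answer: Accept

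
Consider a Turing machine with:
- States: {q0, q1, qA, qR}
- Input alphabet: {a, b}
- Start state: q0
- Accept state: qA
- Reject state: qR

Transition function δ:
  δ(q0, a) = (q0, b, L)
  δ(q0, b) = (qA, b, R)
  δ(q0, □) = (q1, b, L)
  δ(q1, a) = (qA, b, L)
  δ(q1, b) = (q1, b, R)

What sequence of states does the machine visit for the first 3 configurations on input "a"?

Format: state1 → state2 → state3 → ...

Execution trace:
Initial: [q0]a
Step 1: δ(q0, a) = (q0, b, L) → [q0]□b
Step 2: δ(q0, □) = (q1, b, L) → [q1]□bb

No transition is defined for δ(q1, □). By convention the machine halts and rejects.

State sequence: q0 → q0 → q1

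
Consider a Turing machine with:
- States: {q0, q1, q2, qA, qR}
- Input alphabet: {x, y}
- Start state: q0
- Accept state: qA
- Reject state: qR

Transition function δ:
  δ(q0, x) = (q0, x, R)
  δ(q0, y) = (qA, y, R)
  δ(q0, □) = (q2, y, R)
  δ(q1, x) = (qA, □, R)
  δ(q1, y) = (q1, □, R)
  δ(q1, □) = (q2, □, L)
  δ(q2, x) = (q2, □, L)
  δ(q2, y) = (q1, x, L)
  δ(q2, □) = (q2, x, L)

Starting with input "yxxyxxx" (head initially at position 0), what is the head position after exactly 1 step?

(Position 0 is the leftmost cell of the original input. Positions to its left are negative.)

Execution trace (head position shown):
Step 0: [q0]yxxyxxx  (head at position 0)
Step 1: move right → y[qA]xxyxxx  (head at position 1)

After 1 step, the head is at position 1.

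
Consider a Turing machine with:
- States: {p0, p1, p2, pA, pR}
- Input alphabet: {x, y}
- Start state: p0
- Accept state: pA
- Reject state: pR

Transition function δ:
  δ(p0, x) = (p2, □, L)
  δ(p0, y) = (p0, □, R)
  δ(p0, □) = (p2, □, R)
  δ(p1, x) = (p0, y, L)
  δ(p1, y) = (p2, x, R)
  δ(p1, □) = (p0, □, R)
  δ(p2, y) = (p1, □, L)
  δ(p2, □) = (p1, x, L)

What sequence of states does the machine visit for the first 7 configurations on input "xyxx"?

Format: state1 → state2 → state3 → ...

Execution trace:
Initial: [p0]xyxx
Step 1: δ(p0, x) = (p2, □, L) → [p2]□□yxx
Step 2: δ(p2, □) = (p1, x, L) → [p1]□x□yxx
Step 3: δ(p1, □) = (p0, □, R) → □[p0]x□yxx
Step 4: δ(p0, x) = (p2, □, L) → [p2]□□□yxx
Step 5: δ(p2, □) = (p1, x, L) → [p1]□x□□yxx
Step 6: δ(p1, □) = (p0, □, R) → □[p0]x□□yxx

State sequence: p0 → p2 → p1 → p0 → p2 → p1 → p0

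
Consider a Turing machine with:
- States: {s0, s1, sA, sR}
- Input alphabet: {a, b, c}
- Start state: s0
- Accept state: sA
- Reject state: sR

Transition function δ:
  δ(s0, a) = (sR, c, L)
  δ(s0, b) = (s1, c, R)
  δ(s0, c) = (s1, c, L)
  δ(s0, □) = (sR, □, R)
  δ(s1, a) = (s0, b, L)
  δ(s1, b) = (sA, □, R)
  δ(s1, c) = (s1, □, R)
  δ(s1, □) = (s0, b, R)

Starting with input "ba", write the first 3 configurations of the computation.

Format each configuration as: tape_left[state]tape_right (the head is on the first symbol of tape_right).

Transitions applied:
Step 1: δ(s0, b) = (s1, c, R)
Step 2: δ(s1, a) = (s0, b, L)

The first 3 configurations are:
[s0]ba ⊢ c[s1]a ⊢ [s0]cb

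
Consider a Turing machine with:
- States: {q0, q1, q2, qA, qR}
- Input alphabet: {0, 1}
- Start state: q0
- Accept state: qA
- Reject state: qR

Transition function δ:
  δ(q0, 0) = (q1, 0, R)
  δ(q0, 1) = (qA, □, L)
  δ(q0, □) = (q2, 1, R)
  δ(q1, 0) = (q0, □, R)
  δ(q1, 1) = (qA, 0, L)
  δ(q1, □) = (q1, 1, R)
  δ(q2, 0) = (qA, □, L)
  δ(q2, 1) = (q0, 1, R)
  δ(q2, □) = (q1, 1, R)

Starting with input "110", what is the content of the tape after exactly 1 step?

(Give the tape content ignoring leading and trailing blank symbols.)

Execution trace:
Initial: [q0]110
Step 1: δ(q0, 1) = (qA, □, L) → [qA]□□10

The machine reaches the accept state qA and halts.

After 1 step, the tape (ignoring leading/trailing blanks) is: 10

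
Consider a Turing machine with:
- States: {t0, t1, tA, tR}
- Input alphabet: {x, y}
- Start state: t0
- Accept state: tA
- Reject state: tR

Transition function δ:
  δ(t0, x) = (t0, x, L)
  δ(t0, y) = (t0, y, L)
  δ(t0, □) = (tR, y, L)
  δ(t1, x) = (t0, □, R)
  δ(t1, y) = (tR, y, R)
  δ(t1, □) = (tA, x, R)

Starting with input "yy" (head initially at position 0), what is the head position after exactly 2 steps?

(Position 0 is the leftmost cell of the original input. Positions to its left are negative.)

Execution trace (head position shown):
Step 0: [t0]yy  (head at position 0)
Step 1: move left → [t0]□yy  (head at position -1)
Step 2: move left → [tR]□yyy  (head at position -2)

After 2 steps, the head is at position -2.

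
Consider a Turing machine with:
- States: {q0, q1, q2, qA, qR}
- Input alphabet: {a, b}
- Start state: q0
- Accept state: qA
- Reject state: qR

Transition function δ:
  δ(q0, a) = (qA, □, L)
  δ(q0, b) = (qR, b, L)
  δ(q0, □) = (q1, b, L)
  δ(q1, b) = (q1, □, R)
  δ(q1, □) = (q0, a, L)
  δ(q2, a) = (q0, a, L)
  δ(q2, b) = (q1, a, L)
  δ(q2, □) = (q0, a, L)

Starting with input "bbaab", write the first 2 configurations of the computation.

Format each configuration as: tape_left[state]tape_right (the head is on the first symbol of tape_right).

Transitions applied:
Step 1: δ(q0, b) = (qR, b, L)

The first 2 configurations are:
[q0]bbaab ⊢ [qR]□bbaab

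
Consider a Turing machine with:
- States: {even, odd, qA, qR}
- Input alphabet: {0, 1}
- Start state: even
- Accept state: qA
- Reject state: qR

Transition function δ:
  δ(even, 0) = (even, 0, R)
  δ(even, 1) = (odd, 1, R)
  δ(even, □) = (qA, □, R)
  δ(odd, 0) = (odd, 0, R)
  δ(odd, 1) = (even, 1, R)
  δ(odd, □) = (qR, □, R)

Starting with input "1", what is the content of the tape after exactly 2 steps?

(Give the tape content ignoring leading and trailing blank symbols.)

Execution trace:
Initial: [even]1
Step 1: δ(even, 1) = (odd, 1, R) → 1[odd]□
Step 2: δ(odd, □) = (qR, □, R) → 1□[qR]□

The machine reaches the reject state qR and halts.

After 2 steps, the tape (ignoring leading/trailing blanks) is: 1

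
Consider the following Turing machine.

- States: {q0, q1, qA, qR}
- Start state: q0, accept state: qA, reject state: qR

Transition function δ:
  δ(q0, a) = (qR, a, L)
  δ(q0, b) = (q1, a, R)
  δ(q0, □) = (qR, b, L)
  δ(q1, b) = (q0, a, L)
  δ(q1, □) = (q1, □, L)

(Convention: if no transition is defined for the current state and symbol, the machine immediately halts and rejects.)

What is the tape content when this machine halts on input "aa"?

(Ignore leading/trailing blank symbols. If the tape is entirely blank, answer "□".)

Execution trace:
Initial: [q0]aa
Step 1: δ(q0, a) = (qR, a, L) → [qR]□aa

The machine reaches the reject state qR and halts.

Final tape (ignoring leading/trailing blanks): aa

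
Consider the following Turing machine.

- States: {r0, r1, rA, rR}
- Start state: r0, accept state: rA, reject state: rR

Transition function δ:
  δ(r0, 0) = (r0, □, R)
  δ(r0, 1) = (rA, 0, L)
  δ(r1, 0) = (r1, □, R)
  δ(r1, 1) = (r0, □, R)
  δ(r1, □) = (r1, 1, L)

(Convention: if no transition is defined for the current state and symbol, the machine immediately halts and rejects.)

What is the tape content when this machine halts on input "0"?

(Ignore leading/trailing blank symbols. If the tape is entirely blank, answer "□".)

Execution trace:
Initial: [r0]0
Step 1: δ(r0, 0) = (r0, □, R) → □[r0]□

No transition is defined for δ(r0, □). By convention the machine halts and rejects.

Final tape (ignoring leading/trailing blanks): □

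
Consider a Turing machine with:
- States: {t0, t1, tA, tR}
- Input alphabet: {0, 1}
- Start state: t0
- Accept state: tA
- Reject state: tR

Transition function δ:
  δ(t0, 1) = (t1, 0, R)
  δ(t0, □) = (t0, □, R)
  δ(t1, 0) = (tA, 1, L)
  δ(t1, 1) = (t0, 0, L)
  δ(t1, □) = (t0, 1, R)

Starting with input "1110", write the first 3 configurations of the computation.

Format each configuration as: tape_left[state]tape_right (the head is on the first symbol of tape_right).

Transitions applied:
Step 1: δ(t0, 1) = (t1, 0, R)
Step 2: δ(t1, 1) = (t0, 0, L)

The first 3 configurations are:
[t0]1110 ⊢ 0[t1]110 ⊢ [t0]0010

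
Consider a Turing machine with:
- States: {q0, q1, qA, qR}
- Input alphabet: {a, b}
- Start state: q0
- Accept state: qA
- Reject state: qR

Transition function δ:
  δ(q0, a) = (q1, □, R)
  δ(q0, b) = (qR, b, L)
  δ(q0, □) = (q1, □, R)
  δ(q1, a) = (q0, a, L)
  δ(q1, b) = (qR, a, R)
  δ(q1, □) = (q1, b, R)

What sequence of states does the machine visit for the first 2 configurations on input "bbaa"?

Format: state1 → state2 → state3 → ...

Execution trace:
Initial: [q0]bbaa
Step 1: δ(q0, b) = (qR, b, L) → [qR]□bbaa

The machine reaches the reject state qR and halts.

State sequence: q0 → qR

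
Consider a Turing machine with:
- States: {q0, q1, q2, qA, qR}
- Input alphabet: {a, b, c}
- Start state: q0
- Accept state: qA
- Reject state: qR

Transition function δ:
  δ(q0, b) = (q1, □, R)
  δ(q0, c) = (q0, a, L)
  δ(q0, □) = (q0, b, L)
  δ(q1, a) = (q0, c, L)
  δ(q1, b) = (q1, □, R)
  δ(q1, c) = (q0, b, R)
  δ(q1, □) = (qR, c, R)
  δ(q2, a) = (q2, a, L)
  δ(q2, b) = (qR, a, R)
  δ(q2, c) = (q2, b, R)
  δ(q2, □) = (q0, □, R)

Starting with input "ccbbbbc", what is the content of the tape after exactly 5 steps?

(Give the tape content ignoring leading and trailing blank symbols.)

Execution trace:
Initial: [q0]ccbbbbc
Step 1: δ(q0, c) = (q0, a, L) → [q0]□acbbbbc
Step 2: δ(q0, □) = (q0, b, L) → [q0]□bacbbbbc
Step 3: δ(q0, □) = (q0, b, L) → [q0]□bbacbbbbc
Step 4: δ(q0, □) = (q0, b, L) → [q0]□bbbacbbbbc
Step 5: δ(q0, □) = (q0, b, L) → [q0]□bbbbacbbbbc

After 5 steps, the tape (ignoring leading/trailing blanks) is: bbbbacbbbbc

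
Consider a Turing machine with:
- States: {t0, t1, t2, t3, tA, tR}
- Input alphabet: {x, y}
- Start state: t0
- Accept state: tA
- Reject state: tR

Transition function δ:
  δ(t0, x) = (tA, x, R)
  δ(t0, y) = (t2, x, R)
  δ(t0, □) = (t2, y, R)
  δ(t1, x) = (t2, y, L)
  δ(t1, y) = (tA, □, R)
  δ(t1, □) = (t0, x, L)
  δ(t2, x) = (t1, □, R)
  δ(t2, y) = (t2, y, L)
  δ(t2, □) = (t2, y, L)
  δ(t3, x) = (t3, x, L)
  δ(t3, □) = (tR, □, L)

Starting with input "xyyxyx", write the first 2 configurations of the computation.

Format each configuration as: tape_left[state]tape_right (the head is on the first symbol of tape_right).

Transitions applied:
Step 1: δ(t0, x) = (tA, x, R)

The first 2 configurations are:
[t0]xyyxyx ⊢ x[tA]yyxyx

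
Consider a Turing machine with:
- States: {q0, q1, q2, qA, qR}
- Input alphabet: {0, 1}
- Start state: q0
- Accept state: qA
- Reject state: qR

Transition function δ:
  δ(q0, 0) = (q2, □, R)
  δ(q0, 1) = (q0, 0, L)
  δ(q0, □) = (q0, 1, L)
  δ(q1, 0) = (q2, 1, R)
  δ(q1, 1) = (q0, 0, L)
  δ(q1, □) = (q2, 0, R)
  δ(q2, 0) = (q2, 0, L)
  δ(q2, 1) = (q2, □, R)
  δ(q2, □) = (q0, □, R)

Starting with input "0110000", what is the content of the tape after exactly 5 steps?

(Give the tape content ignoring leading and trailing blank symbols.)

Execution trace:
Initial: [q0]0110000
Step 1: δ(q0, 0) = (q2, □, R) → □[q2]110000
Step 2: δ(q2, 1) = (q2, □, R) → □□[q2]10000
Step 3: δ(q2, 1) = (q2, □, R) → □□□[q2]0000
Step 4: δ(q2, 0) = (q2, 0, L) → □□[q2]□0000
Step 5: δ(q2, □) = (q0, □, R) → □□□[q0]0000

After 5 steps, the tape (ignoring leading/trailing blanks) is: 0000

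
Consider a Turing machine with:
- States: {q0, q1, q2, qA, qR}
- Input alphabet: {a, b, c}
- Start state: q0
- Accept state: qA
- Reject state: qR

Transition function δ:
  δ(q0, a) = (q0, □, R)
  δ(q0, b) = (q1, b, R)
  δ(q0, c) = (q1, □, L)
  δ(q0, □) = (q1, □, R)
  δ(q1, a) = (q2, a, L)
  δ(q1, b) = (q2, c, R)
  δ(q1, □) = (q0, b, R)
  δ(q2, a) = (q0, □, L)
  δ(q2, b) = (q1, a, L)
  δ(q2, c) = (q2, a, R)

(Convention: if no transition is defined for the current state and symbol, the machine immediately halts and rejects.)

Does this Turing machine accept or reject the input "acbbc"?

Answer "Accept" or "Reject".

Execution trace:
Initial: [q0]acbbc
Step 1: δ(q0, a) = (q0, □, R) → □[q0]cbbc
Step 2: δ(q0, c) = (q1, □, L) → [q1]□□bbc
Step 3: δ(q1, □) = (q0, b, R) → b[q0]□bbc
Step 4: δ(q0, □) = (q1, □, R) → b□[q1]bbc
Step 5: δ(q1, b) = (q2, c, R) → b□c[q2]bc
Step 6: δ(q2, b) = (q1, a, L) → b□[q1]cac

No transition is defined for δ(q1, c). By convention the machine halts and rejects.

Answer: Reject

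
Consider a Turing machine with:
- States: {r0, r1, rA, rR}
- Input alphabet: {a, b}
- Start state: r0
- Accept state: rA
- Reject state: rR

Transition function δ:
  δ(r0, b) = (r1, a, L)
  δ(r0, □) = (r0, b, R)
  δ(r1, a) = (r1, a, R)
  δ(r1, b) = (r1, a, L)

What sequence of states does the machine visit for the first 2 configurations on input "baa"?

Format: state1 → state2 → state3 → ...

Execution trace:
Initial: [r0]baa
Step 1: δ(r0, b) = (r1, a, L) → [r1]□aaa

No transition is defined for δ(r1, □). By convention the machine halts and rejects.

State sequence: r0 → r1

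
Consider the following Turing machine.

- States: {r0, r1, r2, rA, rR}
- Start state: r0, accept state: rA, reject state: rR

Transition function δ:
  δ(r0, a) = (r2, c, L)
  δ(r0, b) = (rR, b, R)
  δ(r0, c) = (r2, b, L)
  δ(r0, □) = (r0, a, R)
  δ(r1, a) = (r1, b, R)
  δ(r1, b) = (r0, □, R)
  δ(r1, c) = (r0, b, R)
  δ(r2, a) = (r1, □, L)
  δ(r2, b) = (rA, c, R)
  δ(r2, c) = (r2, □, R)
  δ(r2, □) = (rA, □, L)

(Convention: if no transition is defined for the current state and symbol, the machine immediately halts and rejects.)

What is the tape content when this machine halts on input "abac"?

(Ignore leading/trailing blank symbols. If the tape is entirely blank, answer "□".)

Execution trace:
Initial: [r0]abac
Step 1: δ(r0, a) = (r2, c, L) → [r2]□cbac
Step 2: δ(r2, □) = (rA, □, L) → [rA]□□cbac

The machine reaches the accept state rA and halts.

Final tape (ignoring leading/trailing blanks): cbac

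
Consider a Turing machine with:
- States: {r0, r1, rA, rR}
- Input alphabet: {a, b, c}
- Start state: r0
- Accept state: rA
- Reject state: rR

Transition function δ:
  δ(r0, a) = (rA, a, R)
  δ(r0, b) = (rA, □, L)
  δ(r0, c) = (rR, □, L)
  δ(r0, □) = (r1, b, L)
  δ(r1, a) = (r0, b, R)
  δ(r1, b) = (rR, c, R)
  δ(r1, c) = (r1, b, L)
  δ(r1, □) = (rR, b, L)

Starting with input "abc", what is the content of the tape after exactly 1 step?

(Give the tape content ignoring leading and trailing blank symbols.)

Execution trace:
Initial: [r0]abc
Step 1: δ(r0, a) = (rA, a, R) → a[rA]bc

The machine reaches the accept state rA and halts.

After 1 step, the tape (ignoring leading/trailing blanks) is: abc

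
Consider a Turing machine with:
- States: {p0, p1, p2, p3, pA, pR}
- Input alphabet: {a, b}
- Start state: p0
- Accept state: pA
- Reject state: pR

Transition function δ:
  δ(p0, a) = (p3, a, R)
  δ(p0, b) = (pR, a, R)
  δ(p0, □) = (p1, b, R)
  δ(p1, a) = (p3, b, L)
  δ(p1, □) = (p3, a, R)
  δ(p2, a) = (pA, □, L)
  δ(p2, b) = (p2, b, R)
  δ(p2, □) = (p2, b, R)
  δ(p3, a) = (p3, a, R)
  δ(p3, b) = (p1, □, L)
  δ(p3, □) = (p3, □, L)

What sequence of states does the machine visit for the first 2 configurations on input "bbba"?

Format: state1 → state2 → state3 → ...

Execution trace:
Initial: [p0]bbba
Step 1: δ(p0, b) = (pR, a, R) → a[pR]bba

The machine reaches the reject state pR and halts.

State sequence: p0 → pR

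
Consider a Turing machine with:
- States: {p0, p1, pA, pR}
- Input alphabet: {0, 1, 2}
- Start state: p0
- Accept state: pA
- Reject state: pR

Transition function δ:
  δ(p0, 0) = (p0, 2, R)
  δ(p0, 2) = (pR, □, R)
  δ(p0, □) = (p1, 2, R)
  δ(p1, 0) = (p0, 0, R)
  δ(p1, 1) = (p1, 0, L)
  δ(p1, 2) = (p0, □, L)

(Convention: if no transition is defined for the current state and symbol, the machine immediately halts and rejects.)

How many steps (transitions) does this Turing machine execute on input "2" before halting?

Execution trace:
Initial: [p0]2
Step 1: δ(p0, 2) = (pR, □, R) → □[pR]□

The machine reaches the reject state pR and halts.

The machine executed 1 step before halting.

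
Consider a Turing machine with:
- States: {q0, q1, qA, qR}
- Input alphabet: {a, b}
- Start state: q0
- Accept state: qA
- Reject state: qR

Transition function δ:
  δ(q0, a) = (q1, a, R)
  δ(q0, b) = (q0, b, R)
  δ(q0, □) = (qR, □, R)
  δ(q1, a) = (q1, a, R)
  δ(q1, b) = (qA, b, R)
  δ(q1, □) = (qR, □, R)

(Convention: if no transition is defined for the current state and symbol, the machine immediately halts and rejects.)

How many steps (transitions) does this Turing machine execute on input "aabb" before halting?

Execution trace:
Initial: [q0]aabb
Step 1: δ(q0, a) = (q1, a, R) → a[q1]abb
Step 2: δ(q1, a) = (q1, a, R) → aa[q1]bb
Step 3: δ(q1, b) = (qA, b, R) → aab[qA]b

The machine reaches the accept state qA and halts.

The machine executed 3 steps before halting.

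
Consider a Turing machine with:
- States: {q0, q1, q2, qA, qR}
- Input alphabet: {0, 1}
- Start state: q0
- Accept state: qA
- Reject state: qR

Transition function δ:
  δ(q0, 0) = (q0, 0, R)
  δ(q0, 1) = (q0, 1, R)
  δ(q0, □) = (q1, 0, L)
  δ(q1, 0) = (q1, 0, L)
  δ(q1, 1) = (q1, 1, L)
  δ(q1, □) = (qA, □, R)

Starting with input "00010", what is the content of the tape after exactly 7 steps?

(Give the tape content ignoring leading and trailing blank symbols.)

Execution trace:
Initial: [q0]00010
Step 1: δ(q0, 0) = (q0, 0, R) → 0[q0]0010
Step 2: δ(q0, 0) = (q0, 0, R) → 00[q0]010
Step 3: δ(q0, 0) = (q0, 0, R) → 000[q0]10
Step 4: δ(q0, 1) = (q0, 1, R) → 0001[q0]0
Step 5: δ(q0, 0) = (q0, 0, R) → 00010[q0]□
Step 6: δ(q0, □) = (q1, 0, L) → 0001[q1]00
Step 7: δ(q1, 0) = (q1, 0, L) → 000[q1]100

After 7 steps, the tape (ignoring leading/trailing blanks) is: 000100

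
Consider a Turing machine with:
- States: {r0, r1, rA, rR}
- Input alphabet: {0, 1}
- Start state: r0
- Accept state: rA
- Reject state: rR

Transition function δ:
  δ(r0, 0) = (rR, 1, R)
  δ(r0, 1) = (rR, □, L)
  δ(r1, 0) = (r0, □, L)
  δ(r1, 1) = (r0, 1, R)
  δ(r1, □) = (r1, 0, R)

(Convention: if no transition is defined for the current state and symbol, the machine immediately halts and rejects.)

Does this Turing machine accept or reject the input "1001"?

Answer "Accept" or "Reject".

Execution trace:
Initial: [r0]1001
Step 1: δ(r0, 1) = (rR, □, L) → [rR]□□001

The machine reaches the reject state rR and halts.

Answer: Reject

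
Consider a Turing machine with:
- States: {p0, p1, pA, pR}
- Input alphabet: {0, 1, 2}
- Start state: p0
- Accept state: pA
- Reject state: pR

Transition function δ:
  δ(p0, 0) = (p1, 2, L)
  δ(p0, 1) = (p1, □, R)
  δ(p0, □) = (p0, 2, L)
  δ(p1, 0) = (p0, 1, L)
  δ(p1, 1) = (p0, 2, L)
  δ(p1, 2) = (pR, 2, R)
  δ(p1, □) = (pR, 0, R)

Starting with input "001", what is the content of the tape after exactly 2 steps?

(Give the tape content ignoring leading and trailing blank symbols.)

Execution trace:
Initial: [p0]001
Step 1: δ(p0, 0) = (p1, 2, L) → [p1]□201
Step 2: δ(p1, □) = (pR, 0, R) → 0[pR]201

The machine reaches the reject state pR and halts.

After 2 steps, the tape (ignoring leading/trailing blanks) is: 0201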